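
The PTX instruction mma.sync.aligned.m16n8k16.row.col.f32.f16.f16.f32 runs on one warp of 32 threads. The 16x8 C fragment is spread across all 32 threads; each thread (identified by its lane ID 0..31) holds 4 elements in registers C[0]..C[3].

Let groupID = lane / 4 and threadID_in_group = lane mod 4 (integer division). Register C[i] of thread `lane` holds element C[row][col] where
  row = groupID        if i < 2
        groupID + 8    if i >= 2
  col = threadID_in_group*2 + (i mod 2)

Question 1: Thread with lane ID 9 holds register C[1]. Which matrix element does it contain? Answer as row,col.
2,3

lane 9->9/4=2, 9 mod 4=1
i=1  r:2+0->2  c:2·1+1->3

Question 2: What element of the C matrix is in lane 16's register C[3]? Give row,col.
L=16=>grp=16>>2=4, tig=16&3=0
[3]=>row 4+8=12  col 0·2+1=1

12,1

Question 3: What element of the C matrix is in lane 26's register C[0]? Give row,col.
6,4

lane 26: gr=6 (26/4), th=2 (26%4)
i=0: r=6+0=6, c=2*2+0=4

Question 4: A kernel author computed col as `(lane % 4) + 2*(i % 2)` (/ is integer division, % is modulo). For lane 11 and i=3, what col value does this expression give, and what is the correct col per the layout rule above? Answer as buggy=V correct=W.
`(lane % 4) + 2*(i % 2)`[11,3]→5
lane 11: G=2 (11/4), T=3 (11%4)
i=3: r=2+8=10, c=3*2+1=7
col: 5 vs 7

buggy=5 correct=7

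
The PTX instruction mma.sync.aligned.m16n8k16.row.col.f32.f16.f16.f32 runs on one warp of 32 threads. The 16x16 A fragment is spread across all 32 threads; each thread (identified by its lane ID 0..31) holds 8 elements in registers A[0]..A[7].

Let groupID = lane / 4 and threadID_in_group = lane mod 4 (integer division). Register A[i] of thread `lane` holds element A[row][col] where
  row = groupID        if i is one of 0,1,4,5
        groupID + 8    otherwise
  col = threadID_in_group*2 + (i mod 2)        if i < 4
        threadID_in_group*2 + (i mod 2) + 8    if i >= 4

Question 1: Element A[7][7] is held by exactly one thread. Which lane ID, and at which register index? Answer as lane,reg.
31,1

r=7⇒gr=7,Rb=0  c=7⇒Cb=0,th=3,odd=1
L=7*4+3=31  i=0*4+0*2+1=1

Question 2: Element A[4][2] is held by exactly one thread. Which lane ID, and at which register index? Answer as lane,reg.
17,0

r:4=>grp=4,rB=0  c:2=>cB=0,tig=1,lo=0
L=4*4+1=17  i=0*4+0*2+0=0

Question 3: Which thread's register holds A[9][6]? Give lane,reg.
7,2

r=9→G=1,rhi=1  c=6→chi=0,T=3,p=0
L=1*4+3=7  i=0*4+1*2+0=2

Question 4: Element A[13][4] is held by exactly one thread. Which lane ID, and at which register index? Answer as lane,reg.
22,2

r:13=>grp=5,rB=1  c:4=>cB=0,tig=2,lo=0
L=5*4+2=22  i=0*4+1*2+0=2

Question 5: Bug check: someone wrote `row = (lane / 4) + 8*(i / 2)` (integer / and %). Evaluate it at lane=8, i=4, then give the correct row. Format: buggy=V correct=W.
`(lane / 4) + 8*(i / 2)`[8,4]->18
lane 8->8/4=2, 8 mod 4=0
i=4  r:2+0->2  c:2·0+0+8->8
row: 18 vs 2

buggy=18 correct=2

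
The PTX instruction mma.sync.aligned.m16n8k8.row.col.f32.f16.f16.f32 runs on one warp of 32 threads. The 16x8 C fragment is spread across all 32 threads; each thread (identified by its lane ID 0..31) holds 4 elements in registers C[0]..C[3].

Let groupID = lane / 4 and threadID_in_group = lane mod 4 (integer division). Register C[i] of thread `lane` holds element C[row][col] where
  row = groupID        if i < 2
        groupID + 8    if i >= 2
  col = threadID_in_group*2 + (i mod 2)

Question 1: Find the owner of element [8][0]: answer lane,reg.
0,2

r=8⇒gr=0,Rb=1  c=0⇒th=0,odd=0
L=0*4+0=0  i=1*2+0=2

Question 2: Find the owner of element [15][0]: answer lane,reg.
28,2

r: 15->gid=7,r8=1  c: 0->tid=0,i&1=0
L=7*4+0=28  i=1*2+0=2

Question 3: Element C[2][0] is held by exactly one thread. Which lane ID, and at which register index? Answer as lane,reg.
r=2→G=2,rhi=0  c=0→T=0,p=0
L=2*4+0=8  i=0*2+0=0

8,0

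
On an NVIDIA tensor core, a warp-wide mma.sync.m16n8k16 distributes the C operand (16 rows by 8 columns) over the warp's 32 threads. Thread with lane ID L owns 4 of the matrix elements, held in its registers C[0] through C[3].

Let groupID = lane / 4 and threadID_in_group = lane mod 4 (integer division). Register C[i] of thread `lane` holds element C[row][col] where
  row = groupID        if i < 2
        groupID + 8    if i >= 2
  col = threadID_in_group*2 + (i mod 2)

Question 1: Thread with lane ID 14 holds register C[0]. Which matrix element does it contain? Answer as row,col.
lane 14: G=3 (14/4), T=2 (14%4)
i=0: r=3+0=3, c=2*2+0=4

3,4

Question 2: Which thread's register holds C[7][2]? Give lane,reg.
29,0

r:7=>grp=7,rB=0  c:2=>tig=1,lo=0
L=7*4+1=29  i=0*2+0=0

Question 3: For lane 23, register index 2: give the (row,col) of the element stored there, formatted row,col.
lane 23->23/4=5, 23 mod 4=3
i=2  r:5+8->13  c:2·3+0->6

13,6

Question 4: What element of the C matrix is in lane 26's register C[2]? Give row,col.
lane 26: gr=6 (26/4), th=2 (26%4)
i=2: r=6+8=14, c=2*2+0=4

14,4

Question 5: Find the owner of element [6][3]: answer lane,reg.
r=6→G=6,rhi=0  c=3→T=1,p=1
L=6*4+1=25  i=0*2+1=1

25,1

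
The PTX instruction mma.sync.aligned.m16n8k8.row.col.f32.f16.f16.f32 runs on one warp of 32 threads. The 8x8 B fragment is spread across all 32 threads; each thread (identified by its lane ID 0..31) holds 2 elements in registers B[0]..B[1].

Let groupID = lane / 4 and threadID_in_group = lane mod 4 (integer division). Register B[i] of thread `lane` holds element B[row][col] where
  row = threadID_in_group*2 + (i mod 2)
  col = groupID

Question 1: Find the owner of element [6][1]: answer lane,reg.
c=1⇒gr=1  r=6⇒th=3,odd=0
L=1*4+3=7  i=0=0

7,0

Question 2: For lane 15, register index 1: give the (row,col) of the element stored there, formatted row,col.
7,3

lane 15→15/4=3, 15 mod 4=3
i=1  r:2·3+1→7  c:3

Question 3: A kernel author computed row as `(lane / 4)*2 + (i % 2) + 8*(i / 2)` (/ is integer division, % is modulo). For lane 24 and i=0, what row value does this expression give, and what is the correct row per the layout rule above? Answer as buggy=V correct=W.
`(lane / 4)*2 + (i % 2) + 8*(i / 2)`[24,0]=>12
24: grp=6,tig=0
[0] (0*2+0,6) = (0,6)
row: 12 vs 0

buggy=12 correct=0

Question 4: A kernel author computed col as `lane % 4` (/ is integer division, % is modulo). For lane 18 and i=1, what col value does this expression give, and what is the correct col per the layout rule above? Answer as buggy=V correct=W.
buggy=2 correct=4

`lane % 4`[18,1]⇒2
18: gr=4,th=2
[1] (2*2+1,4) = (5,4)
col: 2 vs 4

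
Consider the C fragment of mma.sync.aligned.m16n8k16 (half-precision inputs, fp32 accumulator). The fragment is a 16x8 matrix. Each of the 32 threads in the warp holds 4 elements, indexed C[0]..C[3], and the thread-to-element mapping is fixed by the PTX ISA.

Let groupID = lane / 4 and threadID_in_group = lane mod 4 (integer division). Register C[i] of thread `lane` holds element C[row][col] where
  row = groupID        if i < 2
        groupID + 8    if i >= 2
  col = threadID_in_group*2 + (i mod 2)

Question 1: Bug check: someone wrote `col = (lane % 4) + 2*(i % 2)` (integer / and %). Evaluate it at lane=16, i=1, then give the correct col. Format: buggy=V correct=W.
`(lane % 4) + 2*(i % 2)`[16,1]->2
lane 16->16/4=4, 16 mod 4=0
i=1  r:4+0->4  c:2·0+1->1
col: 2 vs 1

buggy=2 correct=1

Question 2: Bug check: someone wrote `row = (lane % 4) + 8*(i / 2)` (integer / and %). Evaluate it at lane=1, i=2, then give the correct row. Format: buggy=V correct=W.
`(lane % 4) + 8*(i / 2)`[1,2]->9
lane 1: g=0 (1/4), t=1 (1%4)
i=2: r=0+8=8, c=1*2+0=2
row: 9 vs 8

buggy=9 correct=8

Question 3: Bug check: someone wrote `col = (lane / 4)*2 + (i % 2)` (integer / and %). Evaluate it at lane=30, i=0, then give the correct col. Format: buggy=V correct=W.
`(lane / 4)*2 + (i % 2)`[30,0]=>14
30: grp=7,tig=2
[0] (7+0,2*2+0) = (7,4)
col: 14 vs 4

buggy=14 correct=4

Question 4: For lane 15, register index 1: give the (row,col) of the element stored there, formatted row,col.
lane 15: gid=3 (15/4), tid=3 (15%4)
i=1: r=3+0=3, c=3*2+1=7

3,7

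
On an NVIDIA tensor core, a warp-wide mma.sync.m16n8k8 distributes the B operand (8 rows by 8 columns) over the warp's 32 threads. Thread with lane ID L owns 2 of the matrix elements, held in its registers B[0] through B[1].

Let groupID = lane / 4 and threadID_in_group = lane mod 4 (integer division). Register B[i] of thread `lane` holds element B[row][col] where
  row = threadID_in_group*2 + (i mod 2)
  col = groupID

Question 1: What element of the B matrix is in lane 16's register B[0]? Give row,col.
0,4

lane 16->16/4=4, 16 mod 4=0
i=0  r:2·0+0->0  c:4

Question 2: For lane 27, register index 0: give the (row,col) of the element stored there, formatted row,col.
lane 27: grp=6 (27/4), tig=3 (27%4)
i=0: r=3*2+0=6, c=grp=6

6,6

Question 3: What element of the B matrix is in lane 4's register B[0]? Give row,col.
4: gid=1,tid=0
[0] (0*2+0,1) = (0,1)

0,1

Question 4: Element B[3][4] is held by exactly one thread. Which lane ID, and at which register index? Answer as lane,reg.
c=4⇒gr=4  r=3⇒th=1,odd=1
L=4*4+1=17  i=1=1

17,1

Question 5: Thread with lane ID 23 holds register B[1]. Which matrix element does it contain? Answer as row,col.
7,5

lane 23: gid=5 (23/4), tid=3 (23%4)
i=1: r=3*2+1=7, c=gid=5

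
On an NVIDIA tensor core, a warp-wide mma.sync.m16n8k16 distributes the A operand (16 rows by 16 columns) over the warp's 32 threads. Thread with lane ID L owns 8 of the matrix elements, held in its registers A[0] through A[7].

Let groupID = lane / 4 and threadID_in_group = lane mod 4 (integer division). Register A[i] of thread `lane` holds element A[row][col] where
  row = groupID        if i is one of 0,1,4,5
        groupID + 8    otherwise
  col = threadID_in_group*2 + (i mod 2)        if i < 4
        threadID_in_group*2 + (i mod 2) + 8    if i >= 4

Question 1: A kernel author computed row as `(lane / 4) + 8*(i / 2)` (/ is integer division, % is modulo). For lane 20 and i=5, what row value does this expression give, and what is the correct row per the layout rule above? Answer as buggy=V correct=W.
`(lane / 4) + 8*(i / 2)`[20,5]⇒21
lane 20⇒20/4=5, 20 mod 4=0
i=5  r:5+0⇒5  c:2·0+1+8⇒9
row: 21 vs 5

buggy=21 correct=5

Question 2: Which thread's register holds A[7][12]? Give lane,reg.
r=7⇒gr=7,Rb=0  c=12⇒Cb=1,th=2,odd=0
L=7*4+2=30  i=1*4+0*2+0=4

30,4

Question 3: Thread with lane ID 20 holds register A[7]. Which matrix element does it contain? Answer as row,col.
13,9

20: G=5,T=0
[7] (5+8,0*2+1+8) = (13,9)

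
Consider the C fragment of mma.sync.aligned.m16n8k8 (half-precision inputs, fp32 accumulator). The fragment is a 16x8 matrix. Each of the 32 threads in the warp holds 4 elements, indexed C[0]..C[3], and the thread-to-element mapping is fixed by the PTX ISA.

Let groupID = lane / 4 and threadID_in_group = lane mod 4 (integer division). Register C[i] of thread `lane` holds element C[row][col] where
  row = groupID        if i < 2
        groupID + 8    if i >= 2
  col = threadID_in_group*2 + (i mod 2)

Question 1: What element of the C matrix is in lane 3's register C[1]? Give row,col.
L=3→G=3>>2=0, T=3&3=3
[1]→row 0+0=0  col 3·2+1=7

0,7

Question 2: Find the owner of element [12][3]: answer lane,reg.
r=12→G=4,rhi=1  c=3→T=1,p=1
L=4*4+1=17  i=1*2+1=3

17,3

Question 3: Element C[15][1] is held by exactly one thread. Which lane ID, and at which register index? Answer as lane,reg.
28,3

r=15⇒gr=7,Rb=1  c=1⇒th=0,odd=1
L=7*4+0=28  i=1*2+1=3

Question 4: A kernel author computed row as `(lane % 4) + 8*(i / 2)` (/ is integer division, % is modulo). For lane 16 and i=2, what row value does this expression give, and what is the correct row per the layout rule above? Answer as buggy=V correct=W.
`(lane % 4) + 8*(i / 2)`[16,2]→8
L=16→G=16>>2=4, T=16&3=0
[2]→row 4+8=12  col 0·2+0=0
row: 8 vs 12

buggy=8 correct=12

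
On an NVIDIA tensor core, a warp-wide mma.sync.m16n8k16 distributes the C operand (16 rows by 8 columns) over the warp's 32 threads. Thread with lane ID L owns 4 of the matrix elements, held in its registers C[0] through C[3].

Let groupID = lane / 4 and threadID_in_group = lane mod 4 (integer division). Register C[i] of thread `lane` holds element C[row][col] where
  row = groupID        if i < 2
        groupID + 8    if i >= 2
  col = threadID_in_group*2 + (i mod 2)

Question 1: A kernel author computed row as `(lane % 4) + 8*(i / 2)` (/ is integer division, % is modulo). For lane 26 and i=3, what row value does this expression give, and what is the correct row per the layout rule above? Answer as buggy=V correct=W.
buggy=10 correct=14

`(lane % 4) + 8*(i / 2)`[26,3]->10
lane 26: g=6 (26/4), t=2 (26%4)
i=3: r=6+8=14, c=2*2+1=5
row: 10 vs 14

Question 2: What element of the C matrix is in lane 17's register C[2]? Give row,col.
12,2

17: gr=4,th=1
[2] (4+8,1*2+0) = (12,2)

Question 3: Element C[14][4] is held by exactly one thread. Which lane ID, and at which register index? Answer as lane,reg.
26,2

r:14=>grp=6,rB=1  c:4=>tig=2,lo=0
L=6*4+2=26  i=1*2+0=2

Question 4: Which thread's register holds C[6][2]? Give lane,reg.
r=6⇒gr=6,Rb=0  c=2⇒th=1,odd=0
L=6*4+1=25  i=0*2+0=0

25,0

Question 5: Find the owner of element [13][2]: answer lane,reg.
21,2

r:13=>grp=5,rB=1  c:2=>tig=1,lo=0
L=5*4+1=21  i=1*2+0=2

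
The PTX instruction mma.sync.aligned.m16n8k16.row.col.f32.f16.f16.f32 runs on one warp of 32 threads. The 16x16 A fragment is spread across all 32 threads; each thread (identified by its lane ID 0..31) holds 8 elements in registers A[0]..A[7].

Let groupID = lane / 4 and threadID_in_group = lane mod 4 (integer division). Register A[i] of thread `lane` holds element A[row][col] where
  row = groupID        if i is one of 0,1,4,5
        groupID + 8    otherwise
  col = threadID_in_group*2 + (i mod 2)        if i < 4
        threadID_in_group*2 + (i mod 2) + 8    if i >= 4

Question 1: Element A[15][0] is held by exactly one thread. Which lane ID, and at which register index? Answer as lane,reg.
28,2

r: 15->gid=7,r8=1  c: 0->c8=0,tid=0,i&1=0
L=7*4+0=28  i=0*4+1*2+0=2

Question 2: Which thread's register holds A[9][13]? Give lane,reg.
6,7

r:9=>grp=1,rB=1  c:13=>cB=1,tig=2,lo=1
L=1*4+2=6  i=1*4+1*2+1=7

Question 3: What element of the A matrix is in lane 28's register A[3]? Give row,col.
lane 28: G=7 (28/4), T=0 (28%4)
i=3: r=7+8=15, c=0*2+1+0=1

15,1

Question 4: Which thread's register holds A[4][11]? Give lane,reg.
17,5

r: 4->gid=4,r8=0  c: 11->c8=1,tid=1,i&1=1
L=4*4+1=17  i=1*4+0*2+1=5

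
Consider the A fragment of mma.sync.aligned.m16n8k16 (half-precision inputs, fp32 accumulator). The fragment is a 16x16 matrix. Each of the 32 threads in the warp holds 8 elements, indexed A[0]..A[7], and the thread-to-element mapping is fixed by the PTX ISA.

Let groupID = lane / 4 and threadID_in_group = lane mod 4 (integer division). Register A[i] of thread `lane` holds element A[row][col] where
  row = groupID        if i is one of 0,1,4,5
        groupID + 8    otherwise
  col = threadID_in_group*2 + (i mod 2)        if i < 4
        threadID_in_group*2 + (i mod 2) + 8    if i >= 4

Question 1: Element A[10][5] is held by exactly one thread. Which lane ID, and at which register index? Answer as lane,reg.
r=10⇒gr=2,Rb=1  c=5⇒Cb=0,th=2,odd=1
L=2*4+2=10  i=0*4+1*2+1=3

10,3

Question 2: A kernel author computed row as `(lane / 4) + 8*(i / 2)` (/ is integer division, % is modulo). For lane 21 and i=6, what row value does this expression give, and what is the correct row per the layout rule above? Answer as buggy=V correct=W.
`(lane / 4) + 8*(i / 2)`[21,6]=>29
lane 21: grp=5 (21/4), tig=1 (21%4)
i=6: r=5+8=13, c=1*2+0+8=10
row: 29 vs 13

buggy=29 correct=13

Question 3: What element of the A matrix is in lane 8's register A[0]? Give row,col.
2,0

lane 8->8/4=2, 8 mod 4=0
i=0  r:2+0->2  c:2·0+0+0->0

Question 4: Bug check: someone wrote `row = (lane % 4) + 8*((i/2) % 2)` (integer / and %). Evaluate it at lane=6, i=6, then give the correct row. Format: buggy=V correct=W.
`(lane % 4) + 8*((i/2) % 2)`[6,6]→10
L=6→G=6>>2=1, T=6&3=2
[6]→row 1+8=9  col 2·2+0+8=12
row: 10 vs 9

buggy=10 correct=9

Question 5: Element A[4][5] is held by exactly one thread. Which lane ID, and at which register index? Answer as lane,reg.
r=4⇒gr=4,Rb=0  c=5⇒Cb=0,th=2,odd=1
L=4*4+2=18  i=0*4+0*2+1=1

18,1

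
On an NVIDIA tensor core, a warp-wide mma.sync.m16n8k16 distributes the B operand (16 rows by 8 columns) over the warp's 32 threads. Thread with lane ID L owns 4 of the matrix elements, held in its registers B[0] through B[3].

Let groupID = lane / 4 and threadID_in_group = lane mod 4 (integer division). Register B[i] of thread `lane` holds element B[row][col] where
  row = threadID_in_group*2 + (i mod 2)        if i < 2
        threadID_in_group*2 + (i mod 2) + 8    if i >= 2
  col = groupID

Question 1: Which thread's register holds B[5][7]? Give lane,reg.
c=7→G=7  r=5→rhi=0,T=2,p=1
L=7*4+2=30  i=0*2+1=1

30,1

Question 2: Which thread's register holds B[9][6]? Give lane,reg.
24,3

c:6=>grp=6  r:9=>rB=1,tig=0,lo=1
L=6*4+0=24  i=1*2+1=3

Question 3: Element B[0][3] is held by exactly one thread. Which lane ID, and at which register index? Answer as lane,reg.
c=3→G=3  r=0→rhi=0,T=0,p=0
L=3*4+0=12  i=0*2+0=0

12,0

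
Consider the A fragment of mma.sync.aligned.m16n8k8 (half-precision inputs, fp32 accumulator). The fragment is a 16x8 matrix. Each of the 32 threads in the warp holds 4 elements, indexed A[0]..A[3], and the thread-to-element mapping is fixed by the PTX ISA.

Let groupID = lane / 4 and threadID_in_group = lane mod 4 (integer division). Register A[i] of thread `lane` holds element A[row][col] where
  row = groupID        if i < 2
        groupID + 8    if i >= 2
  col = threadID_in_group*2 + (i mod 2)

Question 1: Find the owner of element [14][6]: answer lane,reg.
27,2

r=14→G=6,rhi=1  c=6→T=3,p=0
L=6*4+3=27  i=1*2+0=2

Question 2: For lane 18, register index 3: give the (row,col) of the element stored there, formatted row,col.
L=18->g=18>>2=4, t=18&3=2
[3]->row 4+8=12  col 2·2+1=5

12,5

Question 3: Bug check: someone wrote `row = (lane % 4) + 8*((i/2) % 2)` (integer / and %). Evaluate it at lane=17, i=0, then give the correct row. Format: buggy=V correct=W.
`(lane % 4) + 8*((i/2) % 2)`[17,0]=>1
lane 17: grp=4 (17/4), tig=1 (17%4)
i=0: r=4+0=4, c=1*2+0=2
row: 1 vs 4

buggy=1 correct=4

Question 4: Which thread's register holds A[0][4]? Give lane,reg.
2,0

r=0->g=0,rb=0  c=4->t=2,b0=0
L=0*4+2=2  i=0*2+0=0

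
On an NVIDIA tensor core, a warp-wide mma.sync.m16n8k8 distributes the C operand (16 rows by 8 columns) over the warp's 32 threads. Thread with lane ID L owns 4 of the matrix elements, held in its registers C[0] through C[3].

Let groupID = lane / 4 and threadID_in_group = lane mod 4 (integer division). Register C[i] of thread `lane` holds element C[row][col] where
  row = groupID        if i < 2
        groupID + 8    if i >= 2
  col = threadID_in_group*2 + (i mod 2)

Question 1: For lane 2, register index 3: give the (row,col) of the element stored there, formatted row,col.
8,5

lane 2: grp=0 (2/4), tig=2 (2%4)
i=3: r=0+8=8, c=2*2+1=5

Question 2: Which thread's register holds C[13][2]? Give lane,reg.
r=13⇒gr=5,Rb=1  c=2⇒th=1,odd=0
L=5*4+1=21  i=1*2+0=2

21,2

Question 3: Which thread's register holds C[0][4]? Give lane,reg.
2,0

r=0⇒gr=0,Rb=0  c=4⇒th=2,odd=0
L=0*4+2=2  i=0*2+0=0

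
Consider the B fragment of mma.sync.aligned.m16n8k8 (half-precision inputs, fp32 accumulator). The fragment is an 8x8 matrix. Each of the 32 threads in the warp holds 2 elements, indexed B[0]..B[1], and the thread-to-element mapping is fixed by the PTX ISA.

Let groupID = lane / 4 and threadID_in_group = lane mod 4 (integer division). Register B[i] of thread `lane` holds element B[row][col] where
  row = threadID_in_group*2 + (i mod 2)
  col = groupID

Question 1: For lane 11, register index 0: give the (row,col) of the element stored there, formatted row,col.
lane 11: gid=2 (11/4), tid=3 (11%4)
i=0: r=3*2+0=6, c=gid=2

6,2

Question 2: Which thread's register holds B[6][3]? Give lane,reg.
c=3->g=3  r=6->t=3,b0=0
L=3*4+3=15  i=0=0

15,0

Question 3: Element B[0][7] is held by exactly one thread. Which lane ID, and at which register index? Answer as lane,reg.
28,0

c=7→G=7  r=0→T=0,p=0
L=7*4+0=28  i=0=0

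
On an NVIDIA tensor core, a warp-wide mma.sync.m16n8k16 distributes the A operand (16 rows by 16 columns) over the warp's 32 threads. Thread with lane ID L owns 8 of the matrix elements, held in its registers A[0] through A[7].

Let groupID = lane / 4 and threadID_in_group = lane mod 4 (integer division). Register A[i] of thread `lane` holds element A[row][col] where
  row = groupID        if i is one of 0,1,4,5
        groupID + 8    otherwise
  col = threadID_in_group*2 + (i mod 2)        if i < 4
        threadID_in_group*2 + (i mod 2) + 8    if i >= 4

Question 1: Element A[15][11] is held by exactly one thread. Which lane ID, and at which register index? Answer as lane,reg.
29,7

r=15→G=7,rhi=1  c=11→chi=1,T=1,p=1
L=7*4+1=29  i=1*4+1*2+1=7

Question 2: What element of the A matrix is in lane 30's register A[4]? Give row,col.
L=30->g=30>>2=7, t=30&3=2
[4]->row 7+0=7  col 2·2+0+8=12

7,12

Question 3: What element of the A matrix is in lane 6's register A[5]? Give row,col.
lane 6→6/4=1, 6 mod 4=2
i=5  r:1+0→1  c:2·2+1+8→13

1,13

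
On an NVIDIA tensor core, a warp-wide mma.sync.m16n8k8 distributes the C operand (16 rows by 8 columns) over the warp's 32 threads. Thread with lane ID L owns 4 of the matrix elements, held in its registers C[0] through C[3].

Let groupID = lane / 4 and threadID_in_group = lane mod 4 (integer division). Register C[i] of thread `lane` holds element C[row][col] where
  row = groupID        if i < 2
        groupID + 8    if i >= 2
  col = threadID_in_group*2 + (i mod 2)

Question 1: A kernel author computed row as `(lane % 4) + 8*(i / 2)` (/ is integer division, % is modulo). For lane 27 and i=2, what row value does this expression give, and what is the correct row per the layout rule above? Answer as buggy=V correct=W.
buggy=11 correct=14

`(lane % 4) + 8*(i / 2)`[27,2]→11
27: G=6,T=3
[2] (6+8,3*2+0) = (14,6)
row: 11 vs 14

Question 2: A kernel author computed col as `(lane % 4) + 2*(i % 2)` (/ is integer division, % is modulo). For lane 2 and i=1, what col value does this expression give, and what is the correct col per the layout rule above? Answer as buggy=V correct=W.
`(lane % 4) + 2*(i % 2)`[2,1]->4
2: gid=0,tid=2
[1] (0+0,2*2+1) = (0,5)
col: 4 vs 5

buggy=4 correct=5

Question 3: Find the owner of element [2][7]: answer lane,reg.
r:2=>grp=2,rB=0  c:7=>tig=3,lo=1
L=2*4+3=11  i=0*2+1=1

11,1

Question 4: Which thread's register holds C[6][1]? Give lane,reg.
24,1

r: 6->gid=6,r8=0  c: 1->tid=0,i&1=1
L=6*4+0=24  i=0*2+1=1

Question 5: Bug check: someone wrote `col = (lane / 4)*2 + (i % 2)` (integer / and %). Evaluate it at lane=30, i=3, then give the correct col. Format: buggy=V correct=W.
buggy=15 correct=5

`(lane / 4)*2 + (i % 2)`[30,3]⇒15
L=30⇒gr=30>>2=7, th=30&3=2
[3]⇒row 7+8=15  col 2·2+1=5
col: 15 vs 5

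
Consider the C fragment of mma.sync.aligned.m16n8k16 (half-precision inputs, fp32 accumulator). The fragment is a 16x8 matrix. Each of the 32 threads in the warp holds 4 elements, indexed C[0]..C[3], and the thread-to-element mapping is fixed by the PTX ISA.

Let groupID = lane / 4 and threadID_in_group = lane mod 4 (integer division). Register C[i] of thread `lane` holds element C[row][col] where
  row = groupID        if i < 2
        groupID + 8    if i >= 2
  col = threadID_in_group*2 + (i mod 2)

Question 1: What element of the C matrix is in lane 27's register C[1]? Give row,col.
lane 27->27/4=6, 27 mod 4=3
i=1  r:6+0->6  c:2·3+1->7

6,7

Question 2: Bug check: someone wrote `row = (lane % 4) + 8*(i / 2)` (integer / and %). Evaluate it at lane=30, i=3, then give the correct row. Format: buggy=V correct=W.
`(lane % 4) + 8*(i / 2)`[30,3]⇒10
lane 30⇒30/4=7, 30 mod 4=2
i=3  r:7+8⇒15  c:2·2+1⇒5
row: 10 vs 15

buggy=10 correct=15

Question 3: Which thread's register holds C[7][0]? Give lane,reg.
r=7->g=7,rb=0  c=0->t=0,b0=0
L=7*4+0=28  i=0*2+0=0

28,0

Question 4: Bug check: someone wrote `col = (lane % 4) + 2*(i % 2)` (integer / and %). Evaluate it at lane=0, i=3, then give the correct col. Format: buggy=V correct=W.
`(lane % 4) + 2*(i % 2)`[0,3]⇒2
lane 0: gr=0 (0/4), th=0 (0%4)
i=3: r=0+8=8, c=0*2+1=1
col: 2 vs 1

buggy=2 correct=1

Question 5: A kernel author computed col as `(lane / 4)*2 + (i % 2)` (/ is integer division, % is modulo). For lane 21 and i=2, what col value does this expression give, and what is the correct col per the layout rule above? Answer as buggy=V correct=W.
buggy=10 correct=2

`(lane / 4)*2 + (i % 2)`[21,2]->10
L=21->g=21>>2=5, t=21&3=1
[2]->row 5+8=13  col 1·2+0=2
col: 10 vs 2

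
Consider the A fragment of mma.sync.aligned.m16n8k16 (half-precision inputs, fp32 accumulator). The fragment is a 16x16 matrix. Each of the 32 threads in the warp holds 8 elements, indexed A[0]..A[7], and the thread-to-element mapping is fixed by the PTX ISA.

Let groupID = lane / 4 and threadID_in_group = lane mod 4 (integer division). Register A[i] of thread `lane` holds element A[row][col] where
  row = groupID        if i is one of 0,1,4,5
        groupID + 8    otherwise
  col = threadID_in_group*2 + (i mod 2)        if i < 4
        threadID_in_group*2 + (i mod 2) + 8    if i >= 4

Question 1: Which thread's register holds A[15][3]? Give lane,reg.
29,3

r=15->g=7,rb=1  c=3->cb=0,t=1,b0=1
L=7*4+1=29  i=0*4+1*2+1=3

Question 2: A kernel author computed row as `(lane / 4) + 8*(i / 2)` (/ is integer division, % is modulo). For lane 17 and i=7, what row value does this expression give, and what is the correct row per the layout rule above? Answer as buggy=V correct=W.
`(lane / 4) + 8*(i / 2)`[17,7]->28
17: gid=4,tid=1
[7] (4+8,1*2+1+8) = (12,11)
row: 28 vs 12

buggy=28 correct=12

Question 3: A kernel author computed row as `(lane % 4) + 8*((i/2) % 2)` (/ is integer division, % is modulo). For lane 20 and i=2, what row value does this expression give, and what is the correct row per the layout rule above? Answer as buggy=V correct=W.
`(lane % 4) + 8*((i/2) % 2)`[20,2]→8
L=20→G=20>>2=5, T=20&3=0
[2]→row 5+8=13  col 0·2+0+0=0
row: 8 vs 13

buggy=8 correct=13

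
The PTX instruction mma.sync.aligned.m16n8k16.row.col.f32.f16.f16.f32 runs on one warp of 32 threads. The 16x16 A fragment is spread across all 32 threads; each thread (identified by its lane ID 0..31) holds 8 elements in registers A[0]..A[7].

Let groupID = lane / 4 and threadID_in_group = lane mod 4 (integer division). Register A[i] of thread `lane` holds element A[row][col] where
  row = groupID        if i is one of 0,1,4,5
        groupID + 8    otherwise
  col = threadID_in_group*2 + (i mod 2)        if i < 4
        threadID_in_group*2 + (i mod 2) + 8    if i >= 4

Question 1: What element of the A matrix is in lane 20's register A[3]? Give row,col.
13,1

lane 20: G=5 (20/4), T=0 (20%4)
i=3: r=5+8=13, c=0*2+1+0=1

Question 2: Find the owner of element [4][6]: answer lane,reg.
r:4=>grp=4,rB=0  c:6=>cB=0,tig=3,lo=0
L=4*4+3=19  i=0*4+0*2+0=0

19,0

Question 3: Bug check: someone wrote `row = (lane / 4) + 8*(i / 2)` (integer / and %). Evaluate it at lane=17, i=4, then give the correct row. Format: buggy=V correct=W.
`(lane / 4) + 8*(i / 2)`[17,4]→20
lane 17→17/4=4, 17 mod 4=1
i=4  r:4+0→4  c:2·1+0+8→10
row: 20 vs 4

buggy=20 correct=4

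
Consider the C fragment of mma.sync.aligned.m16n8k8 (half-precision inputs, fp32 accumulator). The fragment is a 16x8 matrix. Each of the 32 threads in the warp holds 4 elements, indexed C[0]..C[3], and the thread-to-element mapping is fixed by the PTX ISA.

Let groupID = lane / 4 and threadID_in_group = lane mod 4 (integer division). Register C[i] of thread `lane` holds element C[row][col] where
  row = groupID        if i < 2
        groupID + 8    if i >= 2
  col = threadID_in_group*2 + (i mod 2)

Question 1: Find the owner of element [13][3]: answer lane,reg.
r=13⇒gr=5,Rb=1  c=3⇒th=1,odd=1
L=5*4+1=21  i=1*2+1=3

21,3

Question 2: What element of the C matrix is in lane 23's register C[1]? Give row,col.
5,7

lane 23=>23/4=5, 23 mod 4=3
i=1  r:5+0=>5  c:2·3+1=>7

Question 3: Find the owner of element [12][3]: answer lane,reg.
r=12⇒gr=4,Rb=1  c=3⇒th=1,odd=1
L=4*4+1=17  i=1*2+1=3

17,3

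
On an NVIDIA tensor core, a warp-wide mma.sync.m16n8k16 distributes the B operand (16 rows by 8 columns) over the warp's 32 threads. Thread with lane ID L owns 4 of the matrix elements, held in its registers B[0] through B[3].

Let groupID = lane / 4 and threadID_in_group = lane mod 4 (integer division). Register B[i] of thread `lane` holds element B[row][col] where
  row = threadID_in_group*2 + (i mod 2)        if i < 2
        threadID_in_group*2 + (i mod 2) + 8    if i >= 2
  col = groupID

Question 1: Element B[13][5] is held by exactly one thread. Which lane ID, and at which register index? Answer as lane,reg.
22,3

c:5=>grp=5  r:13=>rB=1,tig=2,lo=1
L=5*4+2=22  i=1*2+1=3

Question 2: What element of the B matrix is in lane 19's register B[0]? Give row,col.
lane 19->19/4=4, 19 mod 4=3
i=0  r:2·3+0+0->6  c:4

6,4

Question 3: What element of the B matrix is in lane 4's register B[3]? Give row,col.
lane 4=>4/4=1, 4 mod 4=0
i=3  r:2·0+1+8=>9  c:1

9,1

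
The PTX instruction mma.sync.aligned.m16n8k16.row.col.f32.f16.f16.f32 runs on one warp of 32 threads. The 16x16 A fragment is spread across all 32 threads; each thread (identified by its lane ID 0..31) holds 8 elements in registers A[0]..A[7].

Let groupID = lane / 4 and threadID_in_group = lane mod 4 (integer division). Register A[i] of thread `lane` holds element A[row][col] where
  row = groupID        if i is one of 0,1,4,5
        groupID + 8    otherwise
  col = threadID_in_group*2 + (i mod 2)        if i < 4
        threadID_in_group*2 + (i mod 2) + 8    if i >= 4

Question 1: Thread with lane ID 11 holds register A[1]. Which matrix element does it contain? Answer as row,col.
2,7

lane 11->11/4=2, 11 mod 4=3
i=1  r:2+0->2  c:2·3+1+0->7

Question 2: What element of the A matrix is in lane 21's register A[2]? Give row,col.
13,2

lane 21⇒21/4=5, 21 mod 4=1
i=2  r:5+8⇒13  c:2·1+0+0⇒2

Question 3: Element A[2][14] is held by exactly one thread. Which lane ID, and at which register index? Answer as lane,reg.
11,4

r=2→G=2,rhi=0  c=14→chi=1,T=3,p=0
L=2*4+3=11  i=1*4+0*2+0=4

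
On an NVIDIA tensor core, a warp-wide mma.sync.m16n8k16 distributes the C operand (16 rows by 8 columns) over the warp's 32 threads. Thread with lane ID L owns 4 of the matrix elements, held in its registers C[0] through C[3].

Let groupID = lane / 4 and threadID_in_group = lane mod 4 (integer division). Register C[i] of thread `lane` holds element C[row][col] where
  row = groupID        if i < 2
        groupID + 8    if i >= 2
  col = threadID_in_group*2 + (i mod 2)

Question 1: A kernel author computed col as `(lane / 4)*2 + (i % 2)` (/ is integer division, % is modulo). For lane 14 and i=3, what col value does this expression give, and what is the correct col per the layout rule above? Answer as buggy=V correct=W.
buggy=7 correct=5

`(lane / 4)*2 + (i % 2)`[14,3]->7
L=14->g=14>>2=3, t=14&3=2
[3]->row 3+8=11  col 2·2+1=5
col: 7 vs 5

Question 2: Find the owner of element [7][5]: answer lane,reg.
r=7→G=7,rhi=0  c=5→T=2,p=1
L=7*4+2=30  i=0*2+1=1

30,1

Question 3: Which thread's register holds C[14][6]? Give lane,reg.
r: 14->gid=6,r8=1  c: 6->tid=3,i&1=0
L=6*4+3=27  i=1*2+0=2

27,2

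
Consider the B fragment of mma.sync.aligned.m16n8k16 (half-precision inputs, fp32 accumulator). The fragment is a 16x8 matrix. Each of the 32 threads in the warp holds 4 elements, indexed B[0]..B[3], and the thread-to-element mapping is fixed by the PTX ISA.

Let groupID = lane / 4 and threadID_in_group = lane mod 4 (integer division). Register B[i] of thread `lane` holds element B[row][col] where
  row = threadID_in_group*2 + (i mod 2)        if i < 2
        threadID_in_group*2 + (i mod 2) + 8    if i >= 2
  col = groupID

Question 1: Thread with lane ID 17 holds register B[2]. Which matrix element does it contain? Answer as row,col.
lane 17: grp=4 (17/4), tig=1 (17%4)
i=2: r=1*2+0+8=10, c=grp=4

10,4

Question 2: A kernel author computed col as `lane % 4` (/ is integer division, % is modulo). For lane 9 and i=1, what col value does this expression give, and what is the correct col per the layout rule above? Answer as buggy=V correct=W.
buggy=1 correct=2

`lane % 4`[9,1]->1
lane 9->9/4=2, 9 mod 4=1
i=1  r:2·1+1+0->3  c:2
col: 1 vs 2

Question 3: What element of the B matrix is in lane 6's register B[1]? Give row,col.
5,1

6: gr=1,th=2
[1] (2*2+1+0,1) = (5,1)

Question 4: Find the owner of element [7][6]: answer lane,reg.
27,1

c:6=>grp=6  r:7=>rB=0,tig=3,lo=1
L=6*4+3=27  i=0*2+1=1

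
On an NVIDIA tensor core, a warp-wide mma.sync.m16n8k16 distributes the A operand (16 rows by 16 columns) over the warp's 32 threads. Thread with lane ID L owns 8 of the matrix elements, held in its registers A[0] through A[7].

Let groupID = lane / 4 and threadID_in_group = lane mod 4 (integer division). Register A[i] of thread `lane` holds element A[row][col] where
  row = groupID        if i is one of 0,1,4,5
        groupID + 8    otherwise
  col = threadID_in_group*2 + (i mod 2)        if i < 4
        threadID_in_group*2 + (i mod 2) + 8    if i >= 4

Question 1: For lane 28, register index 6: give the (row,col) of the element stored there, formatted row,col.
15,8

lane 28: grp=7 (28/4), tig=0 (28%4)
i=6: r=7+8=15, c=0*2+0+8=8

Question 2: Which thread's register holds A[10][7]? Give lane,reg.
11,3

r:10=>grp=2,rB=1  c:7=>cB=0,tig=3,lo=1
L=2*4+3=11  i=0*4+1*2+1=3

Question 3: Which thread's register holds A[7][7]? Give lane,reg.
r=7->g=7,rb=0  c=7->cb=0,t=3,b0=1
L=7*4+3=31  i=0*4+0*2+1=1

31,1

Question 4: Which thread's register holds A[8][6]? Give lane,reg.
3,2

r: 8->gid=0,r8=1  c: 6->c8=0,tid=3,i&1=0
L=0*4+3=3  i=0*4+1*2+0=2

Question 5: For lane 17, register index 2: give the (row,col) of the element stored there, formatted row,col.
12,2

lane 17->17/4=4, 17 mod 4=1
i=2  r:4+8->12  c:2·1+0+0->2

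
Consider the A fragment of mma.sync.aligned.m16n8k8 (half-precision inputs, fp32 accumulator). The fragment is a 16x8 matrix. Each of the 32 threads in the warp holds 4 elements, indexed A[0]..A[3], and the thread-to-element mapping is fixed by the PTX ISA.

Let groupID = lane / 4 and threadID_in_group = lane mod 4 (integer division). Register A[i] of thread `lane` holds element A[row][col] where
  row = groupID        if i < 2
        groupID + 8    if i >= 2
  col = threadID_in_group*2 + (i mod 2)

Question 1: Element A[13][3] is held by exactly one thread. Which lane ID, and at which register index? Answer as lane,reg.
21,3

r=13->g=5,rb=1  c=3->t=1,b0=1
L=5*4+1=21  i=1*2+1=3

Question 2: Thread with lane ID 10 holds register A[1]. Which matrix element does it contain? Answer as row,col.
lane 10⇒10/4=2, 10 mod 4=2
i=1  r:2+0⇒2  c:2·2+1⇒5

2,5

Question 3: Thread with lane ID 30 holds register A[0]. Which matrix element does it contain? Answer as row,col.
7,4

lane 30->30/4=7, 30 mod 4=2
i=0  r:7+0->7  c:2·2+0->4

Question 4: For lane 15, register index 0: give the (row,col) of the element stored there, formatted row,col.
lane 15: G=3 (15/4), T=3 (15%4)
i=0: r=3+0=3, c=3*2+0=6

3,6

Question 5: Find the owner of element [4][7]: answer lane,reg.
19,1

r:4=>grp=4,rB=0  c:7=>tig=3,lo=1
L=4*4+3=19  i=0*2+1=1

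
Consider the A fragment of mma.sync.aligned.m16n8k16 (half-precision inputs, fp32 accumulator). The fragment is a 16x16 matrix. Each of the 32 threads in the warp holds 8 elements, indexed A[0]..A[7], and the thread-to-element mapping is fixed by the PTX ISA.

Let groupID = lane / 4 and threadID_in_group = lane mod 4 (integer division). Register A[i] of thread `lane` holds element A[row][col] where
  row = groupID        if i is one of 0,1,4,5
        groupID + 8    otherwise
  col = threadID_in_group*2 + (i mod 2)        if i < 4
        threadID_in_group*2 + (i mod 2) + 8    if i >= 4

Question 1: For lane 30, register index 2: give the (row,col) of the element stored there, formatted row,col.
L=30→G=30>>2=7, T=30&3=2
[2]→row 7+8=15  col 2·2+0+0=4

15,4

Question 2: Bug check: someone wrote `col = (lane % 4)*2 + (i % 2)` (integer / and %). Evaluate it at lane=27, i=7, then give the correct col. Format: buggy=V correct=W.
`(lane % 4)*2 + (i % 2)`[27,7]→7
L=27→G=27>>2=6, T=27&3=3
[7]→row 6+8=14  col 3·2+1+8=15
col: 7 vs 15

buggy=7 correct=15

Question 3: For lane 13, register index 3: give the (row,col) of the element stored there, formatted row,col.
13: gid=3,tid=1
[3] (3+8,1*2+1+0) = (11,3)

11,3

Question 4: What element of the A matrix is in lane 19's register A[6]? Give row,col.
12,14

L=19⇒gr=19>>2=4, th=19&3=3
[6]⇒row 4+8=12  col 3·2+0+8=14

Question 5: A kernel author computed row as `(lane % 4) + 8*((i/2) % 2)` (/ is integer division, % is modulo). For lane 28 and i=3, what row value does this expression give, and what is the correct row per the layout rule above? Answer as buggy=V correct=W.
buggy=8 correct=15

`(lane % 4) + 8*((i/2) % 2)`[28,3]⇒8
L=28⇒gr=28>>2=7, th=28&3=0
[3]⇒row 7+8=15  col 0·2+1+0=1
row: 8 vs 15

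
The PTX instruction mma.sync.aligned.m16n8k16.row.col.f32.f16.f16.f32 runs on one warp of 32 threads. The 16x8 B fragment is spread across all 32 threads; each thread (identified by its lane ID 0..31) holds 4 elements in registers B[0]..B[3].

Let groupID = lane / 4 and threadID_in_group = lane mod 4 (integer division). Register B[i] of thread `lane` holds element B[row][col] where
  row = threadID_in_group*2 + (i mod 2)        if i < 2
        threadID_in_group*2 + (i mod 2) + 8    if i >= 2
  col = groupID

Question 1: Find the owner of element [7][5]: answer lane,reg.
c=5->g=5  r=7->rb=0,t=3,b0=1
L=5*4+3=23  i=0*2+1=1

23,1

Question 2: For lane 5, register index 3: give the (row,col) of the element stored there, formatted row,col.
11,1

lane 5⇒5/4=1, 5 mod 4=1
i=3  r:2·1+1+8⇒11  c:1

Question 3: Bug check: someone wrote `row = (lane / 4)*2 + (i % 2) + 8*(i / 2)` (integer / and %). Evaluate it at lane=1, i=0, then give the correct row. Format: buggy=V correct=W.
buggy=0 correct=2

`(lane / 4)*2 + (i % 2) + 8*(i / 2)`[1,0]⇒0
1: gr=0,th=1
[0] (1*2+0+0,0) = (2,0)
row: 0 vs 2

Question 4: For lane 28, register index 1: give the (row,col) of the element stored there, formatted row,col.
lane 28⇒28/4=7, 28 mod 4=0
i=1  r:2·0+1+0⇒1  c:7

1,7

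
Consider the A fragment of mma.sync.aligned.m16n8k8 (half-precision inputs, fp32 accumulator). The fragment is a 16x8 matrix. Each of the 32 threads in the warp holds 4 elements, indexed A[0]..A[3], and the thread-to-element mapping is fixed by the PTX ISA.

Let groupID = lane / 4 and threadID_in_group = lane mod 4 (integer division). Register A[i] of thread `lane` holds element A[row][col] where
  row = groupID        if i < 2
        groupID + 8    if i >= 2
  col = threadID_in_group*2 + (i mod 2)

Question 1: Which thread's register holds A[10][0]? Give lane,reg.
r: 10->gid=2,r8=1  c: 0->tid=0,i&1=0
L=2*4+0=8  i=1*2+0=2

8,2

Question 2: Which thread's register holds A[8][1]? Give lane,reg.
0,3

r=8⇒gr=0,Rb=1  c=1⇒th=0,odd=1
L=0*4+0=0  i=1*2+1=3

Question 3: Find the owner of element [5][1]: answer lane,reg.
r: 5->gid=5,r8=0  c: 1->tid=0,i&1=1
L=5*4+0=20  i=0*2+1=1

20,1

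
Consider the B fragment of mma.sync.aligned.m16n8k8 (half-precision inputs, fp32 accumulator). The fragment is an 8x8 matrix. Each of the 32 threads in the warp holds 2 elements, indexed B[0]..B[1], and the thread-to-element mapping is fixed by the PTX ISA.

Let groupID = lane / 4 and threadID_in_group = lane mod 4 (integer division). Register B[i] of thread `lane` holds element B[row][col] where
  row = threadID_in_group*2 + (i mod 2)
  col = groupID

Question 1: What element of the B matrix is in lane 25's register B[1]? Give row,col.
L=25=>grp=25>>2=6, tig=25&3=1
[1]=>row 1·2+1=3  col grp=6

3,6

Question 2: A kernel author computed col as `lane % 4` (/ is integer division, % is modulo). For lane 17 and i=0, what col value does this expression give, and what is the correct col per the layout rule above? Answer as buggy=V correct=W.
`lane % 4`[17,0]->1
17: gid=4,tid=1
[0] (1*2+0,4) = (2,4)
col: 1 vs 4

buggy=1 correct=4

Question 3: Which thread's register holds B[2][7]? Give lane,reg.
29,0

c: 7->gid=7  r: 2->tid=1,i&1=0
L=7*4+1=29  i=0=0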